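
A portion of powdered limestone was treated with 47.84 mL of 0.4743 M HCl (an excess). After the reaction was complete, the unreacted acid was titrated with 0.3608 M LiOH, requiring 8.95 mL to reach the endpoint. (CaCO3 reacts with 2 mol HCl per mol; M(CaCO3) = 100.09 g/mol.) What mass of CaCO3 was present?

0.974 g

Total n(HCl) added = 0.4743 x 0.04784 = 0.02269 mol.
n(LiOH) used = 0.3608 x 0.008950 = 0.003229 mol, which equals the excess n(HCl).
So n(HCl) consumed by the sample = 0.02269 - 0.003229 = 0.01946 mol.
n(CaCO3) = 0.01946 / 2 = 0.009731 mol.
mass = 0.009731 mol x 100.09 g/mol = 0.974 g.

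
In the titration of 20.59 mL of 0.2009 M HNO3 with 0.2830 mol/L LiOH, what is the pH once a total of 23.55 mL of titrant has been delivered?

12.76

n(acid) = 0.2009 x 0.02059 = 0.004137 mol; n(LiOH) added = 0.2830 x 0.02355 = 0.006665 mol.
Base is in excess by 0.006665 - 0.004137 = 0.002528 mol in a total volume of 0.04414 L.
[OH^-] = 0.002528/0.04414 = 0.05728 M, so pOH = 1.24 and pH = 14.00 - 1.24 = 12.76.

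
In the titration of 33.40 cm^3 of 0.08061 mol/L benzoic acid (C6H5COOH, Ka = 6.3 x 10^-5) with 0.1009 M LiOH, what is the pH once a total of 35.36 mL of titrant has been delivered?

12.10

n(acid) = 0.08061 x 0.03340 = 0.002692 mol; n(LiOH) added = 0.1009 x 0.03536 = 0.003568 mol.
Base is in excess by 0.003568 - 0.002692 = 0.0008754 mol in a total volume of 0.06876 L.
[OH^-] = 0.0008754/0.06876 = 0.01273 M, so pOH = 1.90 and pH = 14.00 - 1.90 = 12.10.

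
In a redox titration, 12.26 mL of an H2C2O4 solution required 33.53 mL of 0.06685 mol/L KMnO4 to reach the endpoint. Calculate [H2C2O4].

n(KMnO4) = 0.06685 x 0.03353 = 0.002241 mol.
From the balanced equation, 2 mol KMnO4 reacts with 5 mol H2C2O4, so n(H2C2O4) = 0.002241 x 5/2 = 0.005604 mol.
[H2C2O4] = 0.005604 / 0.01226 L = 0.457 M.

0.457 M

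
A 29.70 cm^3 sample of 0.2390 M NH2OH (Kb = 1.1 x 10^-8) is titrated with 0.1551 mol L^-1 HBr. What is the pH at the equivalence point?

3.53

n(NH2OH) = 0.2390 x 0.02970 = 0.007098 mol; V(HBr) at equivalence = 0.007098/0.1551 = 0.04577 L.
At equivalence the base is fully converted to NH3OH+; total volume = 0.07547 L, so [NH3OH+] = 0.007098/0.07547 = 0.09406 M.
Ka(NH3OH+) = Kw/Kb = 1.0e-14 / 1.1 x 10^-8 = 9.09e-7.
[H^+] = sqrt(Ka x [NH3OH+]) = sqrt(9.09e-7 x 0.09406) = 0.000292 M.
pH = -log(0.000292) = 3.53.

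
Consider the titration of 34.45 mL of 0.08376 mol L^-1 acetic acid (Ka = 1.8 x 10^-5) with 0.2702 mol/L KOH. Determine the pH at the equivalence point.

8.78

n(CH3COOH) = 0.08376 x 0.03445 = 0.002886 mol; V(KOH) at equivalence = 0.002886/0.2702 = 0.01068 L.
At equivalence all the acid is converted to CH3COO-; total volume = 0.03445 + 0.01068 = 0.04513 L, so [CH3COO-] = 0.002886/0.04513 = 0.06394 M.
Kb = Kw/Ka = 1.0e-14 / 1.8 x 10^-5 = 5.56e-10.
[OH^-] = sqrt(Kb x [CH3COO-]) = sqrt(5.56e-10 x 0.06394) = 5.96e-6 M.
pOH = 5.22, so pH = 14.00 - 5.22 = 8.78.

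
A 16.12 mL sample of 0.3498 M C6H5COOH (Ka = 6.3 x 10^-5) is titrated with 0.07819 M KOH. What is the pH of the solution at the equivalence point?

n(C6H5COOH) = 0.3498 x 0.01612 = 0.005639 mol; V(KOH) at equivalence = 0.005639/0.07819 = 0.07212 L.
At equivalence all the acid is converted to C6H5COO-; total volume = 0.01612 + 0.07212 = 0.08824 L, so [C6H5COO-] = 0.005639/0.08824 = 0.06391 M.
Kb = Kw/Ka = 1.0e-14 / 6.3 x 10^-5 = 1.59e-10.
[OH^-] = sqrt(Kb x [C6H5COO-]) = sqrt(1.59e-10 x 0.06391) = 3.18e-6 M.
pOH = 5.50, so pH = 14.00 - 5.50 = 8.50.

8.50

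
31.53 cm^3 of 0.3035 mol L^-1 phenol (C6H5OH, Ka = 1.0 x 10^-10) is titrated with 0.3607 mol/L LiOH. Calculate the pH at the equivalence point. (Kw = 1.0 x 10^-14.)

11.61

n(C6H5OH) = 0.3035 x 0.03153 = 0.009569 mol; V(LiOH) at equivalence = 0.009569/0.3607 = 0.02653 L.
At equivalence all the acid is converted to C6H5O-; total volume = 0.03153 + 0.02653 = 0.05806 L, so [C6H5O-] = 0.009569/0.05806 = 0.1648 M.
Kb = Kw/Ka = 1.0e-14 / 1.0 x 10^-10 = 0.000100.
[OH^-] = sqrt(Kb x [C6H5O-]) = sqrt(0.000100 x 0.1648) = 0.00406 M.
pOH = 2.39, so pH = 14.00 - 2.39 = 11.61.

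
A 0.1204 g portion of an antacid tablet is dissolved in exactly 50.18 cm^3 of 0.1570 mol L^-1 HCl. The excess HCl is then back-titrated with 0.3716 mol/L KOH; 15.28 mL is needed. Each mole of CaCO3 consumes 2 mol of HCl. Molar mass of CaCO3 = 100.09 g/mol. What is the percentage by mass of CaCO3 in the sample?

91.5%

Total n(HCl) added = 0.1570 x 0.05018 = 0.007878 mol.
n(KOH) used = 0.3716 x 0.01528 = 0.005678 mol, which equals the excess n(HCl).
So n(HCl) consumed by the sample = 0.007878 - 0.005678 = 0.002200 mol.
n(CaCO3) = 0.002200 / 2 = 0.001100 mol.
mass CaCO3 = 0.001100 x 100.09 = 0.1101 g, so %CaCO3 = 0.1101/0.1204 x 100 = 91.5%.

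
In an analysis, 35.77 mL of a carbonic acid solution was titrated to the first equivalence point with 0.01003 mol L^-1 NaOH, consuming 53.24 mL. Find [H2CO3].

n(NaOH) = 0.01003 x 0.05324 = 0.0005340 mol.
At the first equivalence point, 1 mol OH^- react per mol H2CO3, so n(H2CO3) = 0.0005340 / 1 = 0.0005340 mol.
[H2CO3] = 0.0005340 / 0.03577 L = 0.0149 M.

0.0149 M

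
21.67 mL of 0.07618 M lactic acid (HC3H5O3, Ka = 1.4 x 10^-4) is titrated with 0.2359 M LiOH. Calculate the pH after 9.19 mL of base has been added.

12.22

n(acid) = 0.07618 x 0.02167 = 0.001651 mol; n(LiOH) added = 0.2359 x 0.009190 = 0.002168 mol.
Base is in excess by 0.002168 - 0.001651 = 0.0005171 mol in a total volume of 0.03086 L.
[OH^-] = 0.0005171/0.03086 = 0.01676 M, so pOH = 1.78 and pH = 14.00 - 1.78 = 12.22.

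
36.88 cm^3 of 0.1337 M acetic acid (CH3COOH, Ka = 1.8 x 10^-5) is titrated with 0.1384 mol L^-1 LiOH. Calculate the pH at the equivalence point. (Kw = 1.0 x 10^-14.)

n(CH3COOH) = 0.1337 x 0.03688 = 0.004931 mol; V(LiOH) at equivalence = 0.004931/0.1384 = 0.03563 L.
At equivalence all the acid is converted to CH3COO-; total volume = 0.03688 + 0.03563 = 0.07251 L, so [CH3COO-] = 0.004931/0.07251 = 0.06800 M.
Kb = Kw/Ka = 1.0e-14 / 1.8 x 10^-5 = 5.56e-10.
[OH^-] = sqrt(Kb x [CH3COO-]) = sqrt(5.56e-10 x 0.06800) = 6.15e-6 M.
pOH = 5.21, so pH = 14.00 - 5.21 = 8.79.

8.79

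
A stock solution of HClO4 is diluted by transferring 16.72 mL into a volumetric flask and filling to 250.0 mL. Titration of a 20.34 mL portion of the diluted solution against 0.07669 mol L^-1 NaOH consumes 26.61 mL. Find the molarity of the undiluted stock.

n(NaOH) = 0.07669 x 0.02661 = 0.002041 mol.
n(HClO4) in the aliquot = 0.002041 mol.
[diluted HClO4] = 0.002041 / 0.02034 = 0.1003 M.
Dilution factor = 250.0/16.72 = 14.95, so [stock] = 0.1003 x 14.95 = 1.50 M.

1.50 M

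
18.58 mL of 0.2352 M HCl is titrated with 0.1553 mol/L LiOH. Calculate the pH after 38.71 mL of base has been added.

12.46

n(acid) = 0.2352 x 0.01858 = 0.004370 mol; n(LiOH) added = 0.1553 x 0.03871 = 0.006012 mol.
Base is in excess by 0.006012 - 0.004370 = 0.001642 mol in a total volume of 0.05729 L.
[OH^-] = 0.001642/0.05729 = 0.02866 M, so pOH = 1.54 and pH = 14.00 - 1.54 = 12.46.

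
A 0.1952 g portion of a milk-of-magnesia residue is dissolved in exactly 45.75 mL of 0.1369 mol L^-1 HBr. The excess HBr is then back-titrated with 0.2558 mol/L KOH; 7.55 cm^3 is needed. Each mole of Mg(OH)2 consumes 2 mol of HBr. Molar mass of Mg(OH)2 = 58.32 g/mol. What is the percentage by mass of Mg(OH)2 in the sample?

64.7%

Total n(HBr) added = 0.1369 x 0.04575 = 0.006263 mol.
n(KOH) used = 0.2558 x 0.007550 = 0.001931 mol, which equals the excess n(HBr).
So n(HBr) consumed by the sample = 0.006263 - 0.001931 = 0.004332 mol.
n(Mg(OH)2) = 0.004332 / 2 = 0.002166 mol.
mass Mg(OH)2 = 0.002166 x 58.32 = 0.1263 g, so %Mg(OH)2 = 0.1263/0.1952 x 100 = 64.7%.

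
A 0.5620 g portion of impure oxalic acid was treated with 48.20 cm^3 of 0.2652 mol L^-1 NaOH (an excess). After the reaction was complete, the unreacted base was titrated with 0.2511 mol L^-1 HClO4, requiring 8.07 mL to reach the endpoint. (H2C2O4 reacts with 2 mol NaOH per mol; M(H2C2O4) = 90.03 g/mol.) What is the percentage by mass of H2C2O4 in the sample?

Total n(NaOH) added = 0.2652 x 0.04820 = 0.01278 mol.
n(HClO4) used = 0.2511 x 0.008070 = 0.002026 mol, which equals the excess n(NaOH).
So n(NaOH) consumed by the sample = 0.01278 - 0.002026 = 0.01076 mol.
n(H2C2O4) = 0.01076 / 2 = 0.005378 mol.
mass H2C2O4 = 0.005378 x 90.03 = 0.4842 g, so %H2C2O4 = 0.4842/0.5620 x 100 = 86.2%.

86.2%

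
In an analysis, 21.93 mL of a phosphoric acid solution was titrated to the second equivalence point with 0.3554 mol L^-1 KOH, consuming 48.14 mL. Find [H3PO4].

0.390 M

n(KOH) = 0.3554 x 0.04814 = 0.01711 mol.
At the second equivalence point, 2 mol OH^- react per mol H3PO4, so n(H3PO4) = 0.01711 / 2 = 0.008554 mol.
[H3PO4] = 0.008554 / 0.02193 L = 0.390 M.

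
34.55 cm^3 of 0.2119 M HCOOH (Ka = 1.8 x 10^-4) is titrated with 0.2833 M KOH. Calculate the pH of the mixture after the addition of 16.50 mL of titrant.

Initial n(HCOOH) = 0.2119 x 0.03455 = 0.007321 mol.
n(KOH) added = 0.2833 x 0.01650 = 0.004674 mol, converting that many moles of HCOOH to HCOO-.
Remaining n(HCOOH) = 0.002647 mol; n(HCOO-) = 0.004674 mol.
By Henderson-Hasselbalch, pH = pKa + log([A^-]/[HA]) = 3.74 + log(0.004674/0.002647) = 3.74 + (+0.25) = 3.99.

3.99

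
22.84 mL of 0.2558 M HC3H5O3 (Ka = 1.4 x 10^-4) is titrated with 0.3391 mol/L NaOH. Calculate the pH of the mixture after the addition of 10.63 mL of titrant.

4.06

Initial n(HC3H5O3) = 0.2558 x 0.02284 = 0.005842 mol.
n(NaOH) added = 0.3391 x 0.01063 = 0.003605 mol, converting that many moles of HC3H5O3 to C3H5O3-.
Remaining n(HC3H5O3) = 0.002238 mol; n(C3H5O3-) = 0.003605 mol.
By Henderson-Hasselbalch, pH = pKa + log([A^-]/[HA]) = 3.85 + log(0.003605/0.002238) = 3.85 + (+0.21) = 4.06.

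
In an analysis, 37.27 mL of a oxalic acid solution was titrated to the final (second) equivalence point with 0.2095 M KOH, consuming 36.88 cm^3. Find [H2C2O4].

n(KOH) = 0.2095 x 0.03688 = 0.007726 mol.
At the final (second) equivalence point, 2 mol OH^- react per mol H2C2O4, so n(H2C2O4) = 0.007726 / 2 = 0.003863 mol.
[H2C2O4] = 0.003863 / 0.03727 L = 0.104 M.

0.104 M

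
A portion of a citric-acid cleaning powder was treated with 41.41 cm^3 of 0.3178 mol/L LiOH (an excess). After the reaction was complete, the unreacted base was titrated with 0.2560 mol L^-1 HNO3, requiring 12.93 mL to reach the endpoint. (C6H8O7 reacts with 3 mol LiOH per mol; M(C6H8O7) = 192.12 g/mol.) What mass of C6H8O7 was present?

0.631 g

Total n(LiOH) added = 0.3178 x 0.04141 = 0.01316 mol.
n(HNO3) used = 0.2560 x 0.01293 = 0.003310 mol, which equals the excess n(LiOH).
So n(LiOH) consumed by the sample = 0.01316 - 0.003310 = 0.009850 mol.
n(C6H8O7) = 0.009850 / 3 = 0.003283 mol.
mass = 0.003283 mol x 192.12 g/mol = 0.631 g.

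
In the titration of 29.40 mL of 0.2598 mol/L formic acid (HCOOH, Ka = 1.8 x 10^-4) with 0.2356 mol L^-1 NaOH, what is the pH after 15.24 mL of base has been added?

Initial n(HCOOH) = 0.2598 x 0.02940 = 0.007638 mol.
n(NaOH) added = 0.2356 x 0.01524 = 0.003591 mol, converting that many moles of HCOOH to HCOO-.
Remaining n(HCOOH) = 0.004048 mol; n(HCOO-) = 0.003591 mol.
By Henderson-Hasselbalch, pH = pKa + log([A^-]/[HA]) = 3.74 + log(0.003591/0.004048) = 3.74 + (-0.05) = 3.69.

3.69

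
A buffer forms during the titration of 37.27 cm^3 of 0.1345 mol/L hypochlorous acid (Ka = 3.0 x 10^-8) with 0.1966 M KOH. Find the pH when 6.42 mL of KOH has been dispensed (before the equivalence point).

7.05

Initial n(HClO) = 0.1345 x 0.03727 = 0.005013 mol.
n(KOH) added = 0.1966 x 0.006420 = 0.001262 mol, converting that many moles of HClO to ClO-.
Remaining n(HClO) = 0.003751 mol; n(ClO-) = 0.001262 mol.
By Henderson-Hasselbalch, pH = pKa + log([A^-]/[HA]) = 7.52 + log(0.001262/0.003751) = 7.52 + (-0.47) = 7.05.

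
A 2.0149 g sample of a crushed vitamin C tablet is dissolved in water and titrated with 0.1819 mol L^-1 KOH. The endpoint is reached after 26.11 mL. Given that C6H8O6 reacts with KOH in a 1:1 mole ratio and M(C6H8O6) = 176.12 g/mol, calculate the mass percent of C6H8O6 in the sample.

41.5%

n(KOH) = 0.1819 x 0.02611 = 0.004749 mol.
n(C6H8O6) = 0.004749 / 1 = 0.004749 mol.
mass of C6H8O6 = 0.004749 x 176.12 = 0.8365 g.
% purity = 0.8365 / 2.0149 x 100 = 41.5%.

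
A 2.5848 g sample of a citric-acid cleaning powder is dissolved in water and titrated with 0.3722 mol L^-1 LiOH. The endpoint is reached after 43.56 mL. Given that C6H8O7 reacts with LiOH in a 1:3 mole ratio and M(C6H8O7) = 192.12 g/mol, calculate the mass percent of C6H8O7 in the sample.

40.2%

n(LiOH) = 0.3722 x 0.04356 = 0.01621 mol.
n(C6H8O7) = 0.01621 / 3 = 0.005404 mol.
mass of C6H8O7 = 0.005404 x 192.12 = 1.038 g.
% purity = 1.038 / 2.5848 x 100 = 40.2%.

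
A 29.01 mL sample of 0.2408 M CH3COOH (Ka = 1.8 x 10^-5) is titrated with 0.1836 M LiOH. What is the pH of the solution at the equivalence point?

n(CH3COOH) = 0.2408 x 0.02901 = 0.006986 mol; V(LiOH) at equivalence = 0.006986/0.1836 = 0.03805 L.
At equivalence all the acid is converted to CH3COO-; total volume = 0.02901 + 0.03805 = 0.06706 L, so [CH3COO-] = 0.006986/0.06706 = 0.1042 M.
Kb = Kw/Ka = 1.0e-14 / 1.8 x 10^-5 = 5.56e-10.
[OH^-] = sqrt(Kb x [CH3COO-]) = sqrt(5.56e-10 x 0.1042) = 7.61e-6 M.
pOH = 5.12, so pH = 14.00 - 5.12 = 8.88.

8.88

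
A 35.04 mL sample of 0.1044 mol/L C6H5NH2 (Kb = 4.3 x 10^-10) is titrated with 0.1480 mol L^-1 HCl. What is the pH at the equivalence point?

2.92

n(C6H5NH2) = 0.1044 x 0.03504 = 0.003658 mol; V(HCl) at equivalence = 0.003658/0.1480 = 0.02472 L.
At equivalence the base is fully converted to C6H5NH3+; total volume = 0.05976 L, so [C6H5NH3+] = 0.003658/0.05976 = 0.06122 M.
Ka(C6H5NH3+) = Kw/Kb = 1.0e-14 / 4.3 x 10^-10 = 2.33e-5.
[H^+] = sqrt(Ka x [C6H5NH3+]) = sqrt(2.33e-5 x 0.06122) = 0.00119 M.
pH = -log(0.00119) = 2.92.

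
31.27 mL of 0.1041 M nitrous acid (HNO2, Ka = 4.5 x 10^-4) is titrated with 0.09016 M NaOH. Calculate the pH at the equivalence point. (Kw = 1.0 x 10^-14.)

n(HNO2) = 0.1041 x 0.03127 = 0.003255 mol; V(NaOH) at equivalence = 0.003255/0.09016 = 0.03610 L.
At equivalence all the acid is converted to NO2-; total volume = 0.03127 + 0.03610 = 0.06737 L, so [NO2-] = 0.003255/0.06737 = 0.04831 M.
Kb = Kw/Ka = 1.0e-14 / 4.5 x 10^-4 = 2.22e-11.
[OH^-] = sqrt(Kb x [NO2-]) = sqrt(2.22e-11 x 0.04831) = 1.04e-6 M.
pOH = 5.98, so pH = 14.00 - 5.98 = 8.02.

8.02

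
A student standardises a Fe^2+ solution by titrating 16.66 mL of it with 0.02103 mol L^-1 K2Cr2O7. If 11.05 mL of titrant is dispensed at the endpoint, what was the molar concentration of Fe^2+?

n(K2Cr2O7) = 0.02103 x 0.01105 = 0.0002324 mol.
From the balanced equation, 1 mol K2Cr2O7 reacts with 6 mol Fe^2+, so n(Fe^2+) = 0.0002324 x 6/1 = 0.001394 mol.
[Fe^2+] = 0.001394 / 0.01666 L = 0.0837 M.

0.0837 M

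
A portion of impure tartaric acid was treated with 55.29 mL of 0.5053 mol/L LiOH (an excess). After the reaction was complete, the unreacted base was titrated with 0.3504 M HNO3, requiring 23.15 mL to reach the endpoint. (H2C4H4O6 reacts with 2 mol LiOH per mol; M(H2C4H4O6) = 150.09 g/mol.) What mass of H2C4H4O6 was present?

1.49 g

Total n(LiOH) added = 0.5053 x 0.05529 = 0.02794 mol.
n(HNO3) used = 0.3504 x 0.02315 = 0.008112 mol, which equals the excess n(LiOH).
So n(LiOH) consumed by the sample = 0.02794 - 0.008112 = 0.01983 mol.
n(H2C4H4O6) = 0.01983 / 2 = 0.009913 mol.
mass = 0.009913 mol x 150.09 g/mol = 1.49 g.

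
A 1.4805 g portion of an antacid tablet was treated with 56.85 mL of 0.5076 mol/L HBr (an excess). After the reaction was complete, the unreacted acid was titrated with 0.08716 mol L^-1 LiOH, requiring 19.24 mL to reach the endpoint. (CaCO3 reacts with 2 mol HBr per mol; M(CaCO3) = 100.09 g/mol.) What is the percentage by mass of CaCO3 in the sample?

91.9%

Total n(HBr) added = 0.5076 x 0.05685 = 0.02886 mol.
n(LiOH) used = 0.08716 x 0.01924 = 0.001677 mol, which equals the excess n(HBr).
So n(HBr) consumed by the sample = 0.02886 - 0.001677 = 0.02718 mol.
n(CaCO3) = 0.02718 / 2 = 0.01359 mol.
mass CaCO3 = 0.01359 x 100.09 = 1.360 g, so %CaCO3 = 1.360/1.4805 x 100 = 91.9%.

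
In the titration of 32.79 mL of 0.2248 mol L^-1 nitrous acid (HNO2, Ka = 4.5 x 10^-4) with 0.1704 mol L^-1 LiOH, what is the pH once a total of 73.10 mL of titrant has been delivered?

n(acid) = 0.2248 x 0.03279 = 0.007371 mol; n(LiOH) added = 0.1704 x 0.07310 = 0.01246 mol.
Base is in excess by 0.01246 - 0.007371 = 0.005085 mol in a total volume of 0.1059 L.
[OH^-] = 0.005085/0.1059 = 0.04802 M, so pOH = 1.32 and pH = 14.00 - 1.32 = 12.68.

12.68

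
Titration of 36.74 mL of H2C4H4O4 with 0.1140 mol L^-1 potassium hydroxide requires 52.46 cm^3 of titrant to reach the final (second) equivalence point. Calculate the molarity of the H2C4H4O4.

0.0814 M

n(KOH) = 0.1140 x 0.05246 = 0.005980 mol.
At the final (second) equivalence point, 2 mol OH^- react per mol H2C4H4O4, so n(H2C4H4O4) = 0.005980 / 2 = 0.002990 mol.
[H2C4H4O4] = 0.002990 / 0.03674 L = 0.0814 M.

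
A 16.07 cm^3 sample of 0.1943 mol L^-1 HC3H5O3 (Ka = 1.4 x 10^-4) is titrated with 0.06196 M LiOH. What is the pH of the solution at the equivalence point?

8.26

n(HC3H5O3) = 0.1943 x 0.01607 = 0.003122 mol; V(LiOH) at equivalence = 0.003122/0.06196 = 0.05039 L.
At equivalence all the acid is converted to C3H5O3-; total volume = 0.01607 + 0.05039 = 0.06646 L, so [C3H5O3-] = 0.003122/0.06646 = 0.04698 M.
Kb = Kw/Ka = 1.0e-14 / 1.4 x 10^-4 = 7.14e-11.
[OH^-] = sqrt(Kb x [C3H5O3-]) = sqrt(7.14e-11 x 0.04698) = 1.83e-6 M.
pOH = 5.74, so pH = 14.00 - 5.74 = 8.26.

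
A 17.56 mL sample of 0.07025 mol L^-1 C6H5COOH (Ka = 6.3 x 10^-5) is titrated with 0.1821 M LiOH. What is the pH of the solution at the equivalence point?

n(C6H5COOH) = 0.07025 x 0.01756 = 0.001234 mol; V(LiOH) at equivalence = 0.001234/0.1821 = 0.006774 L.
At equivalence all the acid is converted to C6H5COO-; total volume = 0.01756 + 0.006774 = 0.02433 L, so [C6H5COO-] = 0.001234/0.02433 = 0.05069 M.
Kb = Kw/Ka = 1.0e-14 / 6.3 x 10^-5 = 1.59e-10.
[OH^-] = sqrt(Kb x [C6H5COO-]) = sqrt(1.59e-10 x 0.05069) = 2.84e-6 M.
pOH = 5.55, so pH = 14.00 - 5.55 = 8.45.

8.45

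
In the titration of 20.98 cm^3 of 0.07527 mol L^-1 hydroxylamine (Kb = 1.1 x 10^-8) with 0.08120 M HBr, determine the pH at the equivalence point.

n(NH2OH) = 0.07527 x 0.02098 = 0.001579 mol; V(HBr) at equivalence = 0.001579/0.08120 = 0.01945 L.
At equivalence the base is fully converted to NH3OH+; total volume = 0.04043 L, so [NH3OH+] = 0.001579/0.04043 = 0.03906 M.
Ka(NH3OH+) = Kw/Kb = 1.0e-14 / 1.1 x 10^-8 = 9.09e-7.
[H^+] = sqrt(Ka x [NH3OH+]) = sqrt(9.09e-7 x 0.03906) = 0.000188 M.
pH = -log(0.000188) = 3.72.

3.72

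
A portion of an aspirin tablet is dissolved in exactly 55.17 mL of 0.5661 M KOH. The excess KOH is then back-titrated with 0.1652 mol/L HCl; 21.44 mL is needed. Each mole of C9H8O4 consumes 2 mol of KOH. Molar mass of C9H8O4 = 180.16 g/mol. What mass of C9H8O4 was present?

2.49 g

Total n(KOH) added = 0.5661 x 0.05517 = 0.03123 mol.
n(HCl) used = 0.1652 x 0.02144 = 0.003542 mol, which equals the excess n(KOH).
So n(KOH) consumed by the sample = 0.03123 - 0.003542 = 0.02769 mol.
n(C9H8O4) = 0.02769 / 2 = 0.01384 mol.
mass = 0.01384 mol x 180.16 g/mol = 2.49 g.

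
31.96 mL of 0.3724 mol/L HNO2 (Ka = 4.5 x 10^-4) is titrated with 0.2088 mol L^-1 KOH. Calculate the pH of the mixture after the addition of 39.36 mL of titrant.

Initial n(HNO2) = 0.3724 x 0.03196 = 0.01190 mol.
n(KOH) added = 0.2088 x 0.03936 = 0.008218 mol, converting that many moles of HNO2 to NO2-.
Remaining n(HNO2) = 0.003684 mol; n(NO2-) = 0.008218 mol.
By Henderson-Hasselbalch, pH = pKa + log([A^-]/[HA]) = 3.35 + log(0.008218/0.003684) = 3.35 + (+0.35) = 3.70.

3.70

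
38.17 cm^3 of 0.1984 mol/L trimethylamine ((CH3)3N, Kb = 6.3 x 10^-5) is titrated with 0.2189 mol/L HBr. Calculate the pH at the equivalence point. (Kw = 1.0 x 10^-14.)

5.39

n((CH3)3N) = 0.1984 x 0.03817 = 0.007573 mol; V(HBr) at equivalence = 0.007573/0.2189 = 0.03460 L.
At equivalence the base is fully converted to (CH3)3NH+; total volume = 0.07277 L, so [(CH3)3NH+] = 0.007573/0.07277 = 0.1041 M.
Ka((CH3)3NH+) = Kw/Kb = 1.0e-14 / 6.3 x 10^-5 = 1.59e-10.
[H^+] = sqrt(Ka x [(CH3)3NH+]) = sqrt(1.59e-10 x 0.1041) = 4.06e-6 M.
pH = -log(4.06e-6) = 5.39.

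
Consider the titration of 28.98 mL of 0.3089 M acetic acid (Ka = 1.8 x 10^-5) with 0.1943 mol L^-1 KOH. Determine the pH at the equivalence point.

n(CH3COOH) = 0.3089 x 0.02898 = 0.008952 mol; V(KOH) at equivalence = 0.008952/0.1943 = 0.04607 L.
At equivalence all the acid is converted to CH3COO-; total volume = 0.02898 + 0.04607 = 0.07505 L, so [CH3COO-] = 0.008952/0.07505 = 0.1193 M.
Kb = Kw/Ka = 1.0e-14 / 1.8 x 10^-5 = 5.56e-10.
[OH^-] = sqrt(Kb x [CH3COO-]) = sqrt(5.56e-10 x 0.1193) = 8.14e-6 M.
pOH = 5.09, so pH = 14.00 - 5.09 = 8.91.

8.91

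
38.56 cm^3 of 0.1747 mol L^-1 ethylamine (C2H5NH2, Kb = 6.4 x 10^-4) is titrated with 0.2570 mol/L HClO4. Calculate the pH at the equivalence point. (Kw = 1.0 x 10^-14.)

5.89

n(C2H5NH2) = 0.1747 x 0.03856 = 0.006736 mol; V(HClO4) at equivalence = 0.006736/0.2570 = 0.02621 L.
At equivalence the base is fully converted to C2H5NH3+; total volume = 0.06477 L, so [C2H5NH3+] = 0.006736/0.06477 = 0.1040 M.
Ka(C2H5NH3+) = Kw/Kb = 1.0e-14 / 6.4 x 10^-4 = 1.56e-11.
[H^+] = sqrt(Ka x [C2H5NH3+]) = sqrt(1.56e-11 x 0.1040) = 1.27e-6 M.
pH = -log(1.27e-6) = 5.89.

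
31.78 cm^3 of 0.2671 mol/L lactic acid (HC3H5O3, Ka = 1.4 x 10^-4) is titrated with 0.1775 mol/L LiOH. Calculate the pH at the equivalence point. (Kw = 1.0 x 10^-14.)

8.44

n(HC3H5O3) = 0.2671 x 0.03178 = 0.008488 mol; V(LiOH) at equivalence = 0.008488/0.1775 = 0.04782 L.
At equivalence all the acid is converted to C3H5O3-; total volume = 0.03178 + 0.04782 = 0.07960 L, so [C3H5O3-] = 0.008488/0.07960 = 0.1066 M.
Kb = Kw/Ka = 1.0e-14 / 1.4 x 10^-4 = 7.14e-11.
[OH^-] = sqrt(Kb x [C3H5O3-]) = sqrt(7.14e-11 x 0.1066) = 2.76e-6 M.
pOH = 5.56, so pH = 14.00 - 5.56 = 8.44.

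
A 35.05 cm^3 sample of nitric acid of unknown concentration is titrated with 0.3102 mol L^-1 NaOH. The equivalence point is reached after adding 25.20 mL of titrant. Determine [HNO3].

n(NaOH) delivered = 0.3102 x 0.02520 = 0.007817 mol.
For a 1:1 reaction, n(HNO3) = 0.007817 mol.
[HNO3] = 0.007817 mol / 0.03505 L = 0.223 M.

0.223 M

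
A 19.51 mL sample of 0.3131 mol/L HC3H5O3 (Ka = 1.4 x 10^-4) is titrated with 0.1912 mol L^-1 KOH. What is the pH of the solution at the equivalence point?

8.46

n(HC3H5O3) = 0.3131 x 0.01951 = 0.006109 mol; V(KOH) at equivalence = 0.006109/0.1912 = 0.03195 L.
At equivalence all the acid is converted to C3H5O3-; total volume = 0.01951 + 0.03195 = 0.05146 L, so [C3H5O3-] = 0.006109/0.05146 = 0.1187 M.
Kb = Kw/Ka = 1.0e-14 / 1.4 x 10^-4 = 7.14e-11.
[OH^-] = sqrt(Kb x [C3H5O3-]) = sqrt(7.14e-11 x 0.1187) = 2.91e-6 M.
pOH = 5.54, so pH = 14.00 - 5.54 = 8.46.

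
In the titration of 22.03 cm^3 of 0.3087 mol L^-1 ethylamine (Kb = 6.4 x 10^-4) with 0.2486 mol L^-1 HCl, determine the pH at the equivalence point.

5.83

n(C2H5NH2) = 0.3087 x 0.02203 = 0.006801 mol; V(HCl) at equivalence = 0.006801/0.2486 = 0.02736 L.
At equivalence the base is fully converted to C2H5NH3+; total volume = 0.04939 L, so [C2H5NH3+] = 0.006801/0.04939 = 0.1377 M.
Ka(C2H5NH3+) = Kw/Kb = 1.0e-14 / 6.4 x 10^-4 = 1.56e-11.
[H^+] = sqrt(Ka x [C2H5NH3+]) = sqrt(1.56e-11 x 0.1377) = 1.47e-6 M.
pH = -log(1.47e-6) = 5.83.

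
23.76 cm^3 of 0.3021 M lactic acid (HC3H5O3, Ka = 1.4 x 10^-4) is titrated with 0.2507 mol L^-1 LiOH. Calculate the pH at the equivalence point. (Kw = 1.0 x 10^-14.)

8.50

n(HC3H5O3) = 0.3021 x 0.02376 = 0.007178 mol; V(LiOH) at equivalence = 0.007178/0.2507 = 0.02863 L.
At equivalence all the acid is converted to C3H5O3-; total volume = 0.02376 + 0.02863 = 0.05239 L, so [C3H5O3-] = 0.007178/0.05239 = 0.1370 M.
Kb = Kw/Ka = 1.0e-14 / 1.4 x 10^-4 = 7.14e-11.
[OH^-] = sqrt(Kb x [C3H5O3-]) = sqrt(7.14e-11 x 0.1370) = 3.13e-6 M.
pOH = 5.50, so pH = 14.00 - 5.50 = 8.50.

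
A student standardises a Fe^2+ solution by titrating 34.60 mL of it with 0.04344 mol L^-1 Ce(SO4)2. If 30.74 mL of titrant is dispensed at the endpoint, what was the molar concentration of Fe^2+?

0.0386 M

n(Ce(SO4)2) = 0.04344 x 0.03074 = 0.001335 mol.
From the balanced equation, 1 mol Ce(SO4)2 reacts with 1 mol Fe^2+, so n(Fe^2+) = 0.001335 x 1/1 = 0.001335 mol.
[Fe^2+] = 0.001335 / 0.03460 L = 0.0386 M.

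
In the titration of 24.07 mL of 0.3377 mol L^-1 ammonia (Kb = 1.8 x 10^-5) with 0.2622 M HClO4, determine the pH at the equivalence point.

5.04

n(NH3) = 0.3377 x 0.02407 = 0.008128 mol; V(HClO4) at equivalence = 0.008128/0.2622 = 0.03100 L.
At equivalence the base is fully converted to NH4+; total volume = 0.05507 L, so [NH4+] = 0.008128/0.05507 = 0.1476 M.
Ka(NH4+) = Kw/Kb = 1.0e-14 / 1.8 x 10^-5 = 5.56e-10.
[H^+] = sqrt(Ka x [NH4+]) = sqrt(5.56e-10 x 0.1476) = 9.06e-6 M.
pH = -log(9.06e-6) = 5.04.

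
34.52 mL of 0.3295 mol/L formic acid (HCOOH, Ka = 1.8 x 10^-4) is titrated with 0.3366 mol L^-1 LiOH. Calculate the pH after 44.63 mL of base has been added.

12.66

n(acid) = 0.3295 x 0.03452 = 0.01137 mol; n(LiOH) added = 0.3366 x 0.04463 = 0.01502 mol.
Base is in excess by 0.01502 - 0.01137 = 0.003648 mol in a total volume of 0.07915 L.
[OH^-] = 0.003648/0.07915 = 0.04609 M, so pOH = 1.34 and pH = 14.00 - 1.34 = 12.66.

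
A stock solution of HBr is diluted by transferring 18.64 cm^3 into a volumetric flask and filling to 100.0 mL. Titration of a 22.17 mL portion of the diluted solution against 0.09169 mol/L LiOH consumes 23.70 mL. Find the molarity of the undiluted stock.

0.526 M

n(LiOH) = 0.09169 x 0.02370 = 0.002173 mol.
n(HBr) in the aliquot = 0.002173 mol.
[diluted HBr] = 0.002173 / 0.02217 = 0.09802 M.
Dilution factor = 100.0/18.64 = 5.365, so [stock] = 0.09802 x 5.365 = 0.526 M.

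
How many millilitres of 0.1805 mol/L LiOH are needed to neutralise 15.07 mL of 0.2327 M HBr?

n(HBr) = 0.2327 mol/L x 0.01507 L = 0.003507 mol.
At equivalence n(LiOH) = n(HBr) = 0.003507 mol.
V(LiOH) = 0.003507 / 0.1805 = 0.01943 L = 19.4 mL.

19.4 mL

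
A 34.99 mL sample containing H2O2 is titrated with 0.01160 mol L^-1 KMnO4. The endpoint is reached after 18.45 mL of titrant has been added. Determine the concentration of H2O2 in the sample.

n(KMnO4) = 0.01160 x 0.01845 = 0.0002140 mol.
From the balanced equation, 2 mol KMnO4 reacts with 5 mol H2O2, so n(H2O2) = 0.0002140 x 5/2 = 0.0005351 mol.
[H2O2] = 0.0005351 / 0.03499 L = 0.0153 M.

0.0153 M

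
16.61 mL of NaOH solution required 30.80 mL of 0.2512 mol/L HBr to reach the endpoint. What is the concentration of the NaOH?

0.466 M

n(HBr) delivered = 0.2512 x 0.03080 = 0.007737 mol.
For a 1:1 reaction, n(NaOH) = 0.007737 mol.
[NaOH] = 0.007737 mol / 0.01661 L = 0.466 M.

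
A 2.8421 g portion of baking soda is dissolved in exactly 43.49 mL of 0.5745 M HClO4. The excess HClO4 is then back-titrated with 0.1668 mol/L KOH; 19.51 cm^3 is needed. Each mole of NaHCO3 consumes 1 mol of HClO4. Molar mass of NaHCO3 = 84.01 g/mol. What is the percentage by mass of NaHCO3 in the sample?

64.2%

Total n(HClO4) added = 0.5745 x 0.04349 = 0.02499 mol.
n(KOH) used = 0.1668 x 0.01951 = 0.003254 mol, which equals the excess n(HClO4).
So n(HClO4) consumed by the sample = 0.02499 - 0.003254 = 0.02173 mol.
n(NaHCO3) = 0.02173 / 1 = 0.02173 mol.
mass NaHCO3 = 0.02173 x 84.01 = 1.826 g, so %NaHCO3 = 1.826/2.8421 x 100 = 64.2%.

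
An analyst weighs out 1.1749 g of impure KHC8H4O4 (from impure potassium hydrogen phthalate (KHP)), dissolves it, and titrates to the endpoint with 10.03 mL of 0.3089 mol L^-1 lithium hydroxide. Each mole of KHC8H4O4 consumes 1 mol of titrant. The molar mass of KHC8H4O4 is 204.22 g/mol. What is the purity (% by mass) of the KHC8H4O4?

53.9%

n(LiOH) = 0.3089 x 0.01003 = 0.003098 mol.
n(KHC8H4O4) = 0.003098 / 1 = 0.003098 mol.
mass of KHC8H4O4 = 0.003098 x 204.22 = 0.6327 g.
% purity = 0.6327 / 1.1749 x 100 = 53.9%.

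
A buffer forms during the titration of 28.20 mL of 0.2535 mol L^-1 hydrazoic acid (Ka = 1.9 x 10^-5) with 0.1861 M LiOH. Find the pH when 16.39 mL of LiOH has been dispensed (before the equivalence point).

Initial n(HN3) = 0.2535 x 0.02820 = 0.007149 mol.
n(LiOH) added = 0.1861 x 0.01639 = 0.003050 mol, converting that many moles of HN3 to N3-.
Remaining n(HN3) = 0.004099 mol; n(N3-) = 0.003050 mol.
By Henderson-Hasselbalch, pH = pKa + log([A^-]/[HA]) = 4.72 + log(0.003050/0.004099) = 4.72 + (-0.13) = 4.59.

4.59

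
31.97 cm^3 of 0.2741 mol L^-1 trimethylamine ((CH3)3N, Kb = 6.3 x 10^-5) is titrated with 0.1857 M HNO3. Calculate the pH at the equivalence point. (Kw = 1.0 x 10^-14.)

5.38

n((CH3)3N) = 0.2741 x 0.03197 = 0.008763 mol; V(HNO3) at equivalence = 0.008763/0.1857 = 0.04719 L.
At equivalence the base is fully converted to (CH3)3NH+; total volume = 0.07916 L, so [(CH3)3NH+] = 0.008763/0.07916 = 0.1107 M.
Ka((CH3)3NH+) = Kw/Kb = 1.0e-14 / 6.3 x 10^-5 = 1.59e-10.
[H^+] = sqrt(Ka x [(CH3)3NH+]) = sqrt(1.59e-10 x 0.1107) = 4.19e-6 M.
pH = -log(4.19e-6) = 5.38.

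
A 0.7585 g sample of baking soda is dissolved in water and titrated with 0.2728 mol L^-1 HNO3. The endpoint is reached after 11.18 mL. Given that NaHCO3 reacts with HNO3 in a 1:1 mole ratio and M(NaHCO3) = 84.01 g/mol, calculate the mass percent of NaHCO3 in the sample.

33.8%

n(HNO3) = 0.2728 x 0.01118 = 0.003050 mol.
n(NaHCO3) = 0.003050 / 1 = 0.003050 mol.
mass of NaHCO3 = 0.003050 x 84.01 = 0.2562 g.
% purity = 0.2562 / 0.7585 x 100 = 33.8%.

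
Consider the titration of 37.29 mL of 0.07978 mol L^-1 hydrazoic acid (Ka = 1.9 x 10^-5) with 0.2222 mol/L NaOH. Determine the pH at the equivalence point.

n(HN3) = 0.07978 x 0.03729 = 0.002975 mol; V(NaOH) at equivalence = 0.002975/0.2222 = 0.01339 L.
At equivalence all the acid is converted to N3-; total volume = 0.03729 + 0.01339 = 0.05068 L, so [N3-] = 0.002975/0.05068 = 0.05870 M.
Kb = Kw/Ka = 1.0e-14 / 1.9 x 10^-5 = 5.26e-10.
[OH^-] = sqrt(Kb x [N3-]) = sqrt(5.26e-10 x 0.05870) = 5.56e-6 M.
pOH = 5.26, so pH = 14.00 - 5.26 = 8.74.

8.74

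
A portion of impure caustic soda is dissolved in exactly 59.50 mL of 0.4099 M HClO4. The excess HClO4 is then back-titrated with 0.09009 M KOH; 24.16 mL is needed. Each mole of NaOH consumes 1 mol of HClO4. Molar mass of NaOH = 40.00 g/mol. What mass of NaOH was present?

Total n(HClO4) added = 0.4099 x 0.05950 = 0.02439 mol.
n(KOH) used = 0.09009 x 0.02416 = 0.002177 mol, which equals the excess n(HClO4).
So n(HClO4) consumed by the sample = 0.02439 - 0.002177 = 0.02221 mol.
n(NaOH) = 0.02221 / 1 = 0.02221 mol.
mass = 0.02221 mol x 40.00 g/mol = 0.888 g.

0.888 g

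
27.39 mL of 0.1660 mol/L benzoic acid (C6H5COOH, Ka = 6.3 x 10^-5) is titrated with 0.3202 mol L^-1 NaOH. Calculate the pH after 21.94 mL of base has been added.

12.70

n(acid) = 0.1660 x 0.02739 = 0.004547 mol; n(NaOH) added = 0.3202 x 0.02194 = 0.007025 mol.
Base is in excess by 0.007025 - 0.004547 = 0.002478 mol in a total volume of 0.04933 L.
[OH^-] = 0.002478/0.04933 = 0.05024 M, so pOH = 1.30 and pH = 14.00 - 1.30 = 12.70.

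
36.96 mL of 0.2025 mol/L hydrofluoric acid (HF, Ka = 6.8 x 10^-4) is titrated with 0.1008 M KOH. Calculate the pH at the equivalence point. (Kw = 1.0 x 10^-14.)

8.00

n(HF) = 0.2025 x 0.03696 = 0.007484 mol; V(KOH) at equivalence = 0.007484/0.1008 = 0.07425 L.
At equivalence all the acid is converted to F-; total volume = 0.03696 + 0.07425 = 0.1112 L, so [F-] = 0.007484/0.1112 = 0.06730 M.
Kb = Kw/Ka = 1.0e-14 / 6.8 x 10^-4 = 1.47e-11.
[OH^-] = sqrt(Kb x [F-]) = sqrt(1.47e-11 x 0.06730) = 9.95e-7 M.
pOH = 6.00, so pH = 14.00 - 6.00 = 8.00.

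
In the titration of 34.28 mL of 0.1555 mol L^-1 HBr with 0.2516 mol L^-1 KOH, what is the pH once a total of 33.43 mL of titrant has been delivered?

12.66

n(acid) = 0.1555 x 0.03428 = 0.005331 mol; n(KOH) added = 0.2516 x 0.03343 = 0.008411 mol.
Base is in excess by 0.008411 - 0.005331 = 0.003080 mol in a total volume of 0.06771 L.
[OH^-] = 0.003080/0.06771 = 0.04549 M, so pOH = 1.34 and pH = 14.00 - 1.34 = 12.66.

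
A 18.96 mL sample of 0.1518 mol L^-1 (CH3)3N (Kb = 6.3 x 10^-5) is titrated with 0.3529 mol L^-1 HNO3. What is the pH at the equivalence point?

n((CH3)3N) = 0.1518 x 0.01896 = 0.002878 mol; V(HNO3) at equivalence = 0.002878/0.3529 = 0.008156 L.
At equivalence the base is fully converted to (CH3)3NH+; total volume = 0.02712 L, so [(CH3)3NH+] = 0.002878/0.02712 = 0.1061 M.
Ka((CH3)3NH+) = Kw/Kb = 1.0e-14 / 6.3 x 10^-5 = 1.59e-10.
[H^+] = sqrt(Ka x [(CH3)3NH+]) = sqrt(1.59e-10 x 0.1061) = 4.10e-6 M.
pH = -log(4.10e-6) = 5.39.

5.39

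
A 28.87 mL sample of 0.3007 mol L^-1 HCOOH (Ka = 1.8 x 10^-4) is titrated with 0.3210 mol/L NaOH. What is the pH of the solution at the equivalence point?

n(HCOOH) = 0.3007 x 0.02887 = 0.008681 mol; V(NaOH) at equivalence = 0.008681/0.3210 = 0.02704 L.
At equivalence all the acid is converted to HCOO-; total volume = 0.02887 + 0.02704 = 0.05591 L, so [HCOO-] = 0.008681/0.05591 = 0.1553 M.
Kb = Kw/Ka = 1.0e-14 / 1.8 x 10^-4 = 5.56e-11.
[OH^-] = sqrt(Kb x [HCOO-]) = sqrt(5.56e-11 x 0.1553) = 2.94e-6 M.
pOH = 5.53, so pH = 14.00 - 5.53 = 8.47.

8.47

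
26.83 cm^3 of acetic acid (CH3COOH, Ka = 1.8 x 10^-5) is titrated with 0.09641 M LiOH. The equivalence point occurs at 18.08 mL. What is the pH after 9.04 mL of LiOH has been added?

4.74

9.04 mL is exactly half the equivalence volume (18.08/2), i.e. the half-equivalence point.
There, n(HA) = n(A^-), so pH = pKa = -log(1.8 x 10^-5) = 4.74.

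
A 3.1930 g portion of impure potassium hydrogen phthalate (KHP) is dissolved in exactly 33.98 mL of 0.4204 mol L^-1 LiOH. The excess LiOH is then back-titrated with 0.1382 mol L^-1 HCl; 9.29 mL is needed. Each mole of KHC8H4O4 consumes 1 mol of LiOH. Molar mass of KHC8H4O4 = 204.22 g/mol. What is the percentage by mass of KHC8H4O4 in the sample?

Total n(LiOH) added = 0.4204 x 0.03398 = 0.01429 mol.
n(HCl) used = 0.1382 x 0.009290 = 0.001284 mol, which equals the excess n(LiOH).
So n(LiOH) consumed by the sample = 0.01429 - 0.001284 = 0.01300 mol.
n(KHC8H4O4) = 0.01300 / 1 = 0.01300 mol.
mass KHC8H4O4 = 0.01300 x 204.22 = 2.655 g, so %KHC8H4O4 = 2.655/3.1930 x 100 = 83.2%.

83.2%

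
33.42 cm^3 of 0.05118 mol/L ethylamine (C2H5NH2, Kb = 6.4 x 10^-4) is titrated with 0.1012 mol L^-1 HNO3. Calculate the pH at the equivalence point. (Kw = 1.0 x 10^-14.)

6.14

n(C2H5NH2) = 0.05118 x 0.03342 = 0.001710 mol; V(HNO3) at equivalence = 0.001710/0.1012 = 0.01690 L.
At equivalence the base is fully converted to C2H5NH3+; total volume = 0.05032 L, so [C2H5NH3+] = 0.001710/0.05032 = 0.03399 M.
Ka(C2H5NH3+) = Kw/Kb = 1.0e-14 / 6.4 x 10^-4 = 1.56e-11.
[H^+] = sqrt(Ka x [C2H5NH3+]) = sqrt(1.56e-11 x 0.03399) = 7.29e-7 M.
pH = -log(7.29e-7) = 6.14.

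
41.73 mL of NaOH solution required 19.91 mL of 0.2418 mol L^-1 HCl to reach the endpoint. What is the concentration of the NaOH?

0.115 M

n(HCl) delivered = 0.2418 x 0.01991 = 0.004814 mol.
For a 1:1 reaction, n(NaOH) = 0.004814 mol.
[NaOH] = 0.004814 mol / 0.04173 L = 0.115 M.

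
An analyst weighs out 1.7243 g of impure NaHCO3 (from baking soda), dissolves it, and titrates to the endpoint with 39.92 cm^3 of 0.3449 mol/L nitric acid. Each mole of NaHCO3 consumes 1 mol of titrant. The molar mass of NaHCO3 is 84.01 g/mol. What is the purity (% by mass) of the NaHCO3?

67.1%

n(HNO3) = 0.3449 x 0.03992 = 0.01377 mol.
n(NaHCO3) = 0.01377 / 1 = 0.01377 mol.
mass of NaHCO3 = 0.01377 x 84.01 = 1.157 g.
% purity = 1.157 / 1.7243 x 100 = 67.1%.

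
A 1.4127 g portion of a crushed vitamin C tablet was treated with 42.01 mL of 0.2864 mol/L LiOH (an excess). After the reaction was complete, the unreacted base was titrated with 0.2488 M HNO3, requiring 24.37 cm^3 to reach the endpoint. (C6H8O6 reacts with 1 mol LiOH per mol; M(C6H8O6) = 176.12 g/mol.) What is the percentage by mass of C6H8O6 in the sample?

74.4%

Total n(LiOH) added = 0.2864 x 0.04201 = 0.01203 mol.
n(HNO3) used = 0.2488 x 0.02437 = 0.006063 mol, which equals the excess n(LiOH).
So n(LiOH) consumed by the sample = 0.01203 - 0.006063 = 0.005968 mol.
n(C6H8O6) = 0.005968 / 1 = 0.005968 mol.
mass C6H8O6 = 0.005968 x 176.12 = 1.051 g, so %C6H8O6 = 1.051/1.4127 x 100 = 74.4%.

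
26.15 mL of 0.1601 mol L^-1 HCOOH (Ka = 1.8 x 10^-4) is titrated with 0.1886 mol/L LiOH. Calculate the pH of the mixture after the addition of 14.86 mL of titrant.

4.05

Initial n(HCOOH) = 0.1601 x 0.02615 = 0.004187 mol.
n(LiOH) added = 0.1886 x 0.01486 = 0.002803 mol, converting that many moles of HCOOH to HCOO-.
Remaining n(HCOOH) = 0.001384 mol; n(HCOO-) = 0.002803 mol.
By Henderson-Hasselbalch, pH = pKa + log([A^-]/[HA]) = 3.74 + log(0.002803/0.001384) = 3.74 + (+0.31) = 4.05.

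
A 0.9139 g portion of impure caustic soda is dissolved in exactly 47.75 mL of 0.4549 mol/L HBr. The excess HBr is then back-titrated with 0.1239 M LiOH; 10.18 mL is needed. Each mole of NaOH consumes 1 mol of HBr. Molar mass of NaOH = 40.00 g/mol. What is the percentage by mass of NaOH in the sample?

Total n(HBr) added = 0.4549 x 0.04775 = 0.02172 mol.
n(LiOH) used = 0.1239 x 0.01018 = 0.001261 mol, which equals the excess n(HBr).
So n(HBr) consumed by the sample = 0.02172 - 0.001261 = 0.02046 mol.
n(NaOH) = 0.02046 / 1 = 0.02046 mol.
mass NaOH = 0.02046 x 40.00 = 0.8184 g, so %NaOH = 0.8184/0.9139 x 100 = 89.6%.

89.6%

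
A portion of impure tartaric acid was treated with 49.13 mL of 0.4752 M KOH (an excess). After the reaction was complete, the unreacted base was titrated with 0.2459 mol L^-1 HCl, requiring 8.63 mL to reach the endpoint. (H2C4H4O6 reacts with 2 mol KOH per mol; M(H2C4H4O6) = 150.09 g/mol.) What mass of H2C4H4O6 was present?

Total n(KOH) added = 0.4752 x 0.04913 = 0.02335 mol.
n(HCl) used = 0.2459 x 0.008630 = 0.002122 mol, which equals the excess n(KOH).
So n(KOH) consumed by the sample = 0.02335 - 0.002122 = 0.02122 mol.
n(H2C4H4O6) = 0.02122 / 2 = 0.01061 mol.
mass = 0.01061 mol x 150.09 g/mol = 1.59 g.

1.59 g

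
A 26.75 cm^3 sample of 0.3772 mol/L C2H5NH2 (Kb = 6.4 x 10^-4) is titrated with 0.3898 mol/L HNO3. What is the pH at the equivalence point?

5.76

n(C2H5NH2) = 0.3772 x 0.02675 = 0.01009 mol; V(HNO3) at equivalence = 0.01009/0.3898 = 0.02589 L.
At equivalence the base is fully converted to C2H5NH3+; total volume = 0.05264 L, so [C2H5NH3+] = 0.01009/0.05264 = 0.1917 M.
Ka(C2H5NH3+) = Kw/Kb = 1.0e-14 / 6.4 x 10^-4 = 1.56e-11.
[H^+] = sqrt(Ka x [C2H5NH3+]) = sqrt(1.56e-11 x 0.1917) = 1.73e-6 M.
pH = -log(1.73e-6) = 5.76.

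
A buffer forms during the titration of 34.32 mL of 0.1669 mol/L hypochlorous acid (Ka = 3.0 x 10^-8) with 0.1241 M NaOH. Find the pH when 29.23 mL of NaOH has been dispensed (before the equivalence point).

7.76

Initial n(HClO) = 0.1669 x 0.03432 = 0.005728 mol.
n(NaOH) added = 0.1241 x 0.02923 = 0.003627 mol, converting that many moles of HClO to ClO-.
Remaining n(HClO) = 0.002101 mol; n(ClO-) = 0.003627 mol.
By Henderson-Hasselbalch, pH = pKa + log([A^-]/[HA]) = 7.52 + log(0.003627/0.002101) = 7.52 + (+0.24) = 7.76.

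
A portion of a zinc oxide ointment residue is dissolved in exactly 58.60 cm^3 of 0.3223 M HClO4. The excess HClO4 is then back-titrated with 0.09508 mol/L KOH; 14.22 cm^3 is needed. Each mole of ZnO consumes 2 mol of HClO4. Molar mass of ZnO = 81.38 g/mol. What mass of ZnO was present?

0.713 g

Total n(HClO4) added = 0.3223 x 0.05860 = 0.01889 mol.
n(KOH) used = 0.09508 x 0.01422 = 0.001352 mol, which equals the excess n(HClO4).
So n(HClO4) consumed by the sample = 0.01889 - 0.001352 = 0.01753 mol.
n(ZnO) = 0.01753 / 2 = 0.008767 mol.
mass = 0.008767 mol x 81.38 g/mol = 0.713 g.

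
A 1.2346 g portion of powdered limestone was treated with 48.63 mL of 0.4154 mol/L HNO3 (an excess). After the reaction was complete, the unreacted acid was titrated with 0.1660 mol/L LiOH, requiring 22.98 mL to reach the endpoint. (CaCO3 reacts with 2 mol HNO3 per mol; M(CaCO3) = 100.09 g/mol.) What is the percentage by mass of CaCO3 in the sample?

66.4%

Total n(HNO3) added = 0.4154 x 0.04863 = 0.02020 mol.
n(LiOH) used = 0.1660 x 0.02298 = 0.003815 mol, which equals the excess n(HNO3).
So n(HNO3) consumed by the sample = 0.02020 - 0.003815 = 0.01639 mol.
n(CaCO3) = 0.01639 / 2 = 0.008193 mol.
mass CaCO3 = 0.008193 x 100.09 = 0.8200 g, so %CaCO3 = 0.8200/1.2346 x 100 = 66.4%.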